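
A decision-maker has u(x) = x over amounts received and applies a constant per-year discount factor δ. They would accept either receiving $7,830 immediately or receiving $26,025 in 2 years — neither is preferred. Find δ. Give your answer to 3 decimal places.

Equating discounted utilities: u(7830) = δ^2·u(26025) ⇒ δ^2 = u(7830)/u(26025).
With u(x) = x: δ^2 = 7830/26025 = 0.30086.
Taking the square root: δ = 0.30086^(1/2) ≈ 0.549.

δ ≈ 0.549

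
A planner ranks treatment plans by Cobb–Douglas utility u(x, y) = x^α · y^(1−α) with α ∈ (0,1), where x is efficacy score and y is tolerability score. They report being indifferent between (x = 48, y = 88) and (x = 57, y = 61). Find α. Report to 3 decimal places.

Set the two utilities equal: 48^α·88^(1−α) = 57^α·61^(1−α).
Taking logs: α·ln 48 + (1−α)·ln 88 = α·ln 57 + (1−α)·ln 61, i.e. α·-0.171850 = (1−α)·-0.366463.
With A = -0.171850 and B = -0.366463: α·A = (1−α)·B, so α = B/(A+B) = -0.366463/-0.538313 ≈ 0.681.

α ≈ 0.681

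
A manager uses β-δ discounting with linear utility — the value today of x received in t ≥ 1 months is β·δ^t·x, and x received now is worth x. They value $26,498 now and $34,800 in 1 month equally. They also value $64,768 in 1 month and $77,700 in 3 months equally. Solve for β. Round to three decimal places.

The second indifference involves only future payoffs, so β cancels: β·δ^1·64768 = β·δ^3·77700, giving δ^2 = 64768/77700 = 0.83356, so δ = 0.91300.
Now use the now-vs-future pair: 26498 = β·δ·34800 gives β = 26498/(0.91300·34800) ≈ 0.834.

β ≈ 0.834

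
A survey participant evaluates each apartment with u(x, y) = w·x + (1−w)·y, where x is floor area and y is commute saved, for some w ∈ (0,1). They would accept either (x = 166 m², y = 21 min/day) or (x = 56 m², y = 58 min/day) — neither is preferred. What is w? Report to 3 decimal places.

w = 0.252

Indifference: w·166 + (1−w)·21 = w·56 + (1−w)·58.
Collecting terms: w·110 = (1−w)·37.
So w/(1−w) = 37/110 = 0.3364, giving w = 37/(110+37) = 0.252.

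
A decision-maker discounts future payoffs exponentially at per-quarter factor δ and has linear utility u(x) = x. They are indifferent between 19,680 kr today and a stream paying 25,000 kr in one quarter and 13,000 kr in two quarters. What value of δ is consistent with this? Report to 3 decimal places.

δ ≈ 0.600

The stream is worth 25000δ + 13000δ² today, so 25000δ + 13000δ² = 19680.
Rearranged: 13000δ² + 25000δ − 19680 = 0.
By the quadratic formula (taking the positive root), δ = (−25000 + √1648360000.00) / 26000 ≈ 0.600.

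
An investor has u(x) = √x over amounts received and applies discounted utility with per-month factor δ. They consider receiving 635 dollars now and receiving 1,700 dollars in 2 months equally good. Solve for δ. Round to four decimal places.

δ ≈ 0.7818

The payoff in 2 months is discounted by δ^2, so u(635) = δ^2·u(1700) and δ^2 = u(635)/u(1700).
Since u(x) = √x, δ^2 = √(635/1700) = 0.61117.
Taking the square root: δ = 0.61117^(1/2) ≈ 0.7818.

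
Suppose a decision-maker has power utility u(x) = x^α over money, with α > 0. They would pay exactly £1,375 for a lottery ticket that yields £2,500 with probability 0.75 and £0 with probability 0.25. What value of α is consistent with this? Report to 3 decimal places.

α ≈ 0.481

The lottery's expected utility is 0.75·u(2500) + 0.25·u(0) = 0.75·2500^α (since u(0) = 0 for α > 0).
Equating: 1375^α = 0.75·2500^α, i.e. 0.5500^α = 0.75.
α = ln(0.75) / ln(1375/2500) = -0.287682/-0.597837 ≈ 0.481.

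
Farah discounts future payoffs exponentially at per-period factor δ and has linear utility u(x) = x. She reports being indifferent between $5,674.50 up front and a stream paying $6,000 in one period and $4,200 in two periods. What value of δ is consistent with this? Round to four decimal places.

δ ≈ 0.6500

Present value of the stream is 6000·δ + 4200·δ². Indifference gives 6000δ + 4200δ² = 5674.50.
That is, 4200δ² + 6000δ − 5674.50 = 0, a quadratic in δ.
By the quadratic formula (taking the positive root), δ = (−6000 + √131331600.00) / 8400 ≈ 0.6500.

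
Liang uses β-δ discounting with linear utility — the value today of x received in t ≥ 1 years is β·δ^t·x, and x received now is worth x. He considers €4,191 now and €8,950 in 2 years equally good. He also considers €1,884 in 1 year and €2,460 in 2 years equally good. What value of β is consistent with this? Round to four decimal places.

β ≈ 0.7984

The second indifference involves only future payoffs, so β cancels: β·δ^1·1884 = β·δ^2·2460, giving δ = 1884/2460 = 0.76585.
The first indifference: 4191 = β·δ^2·8950, so β = 4191/(δ^2·8950) = 4191/(0.58653·8950) ≈ 0.7984.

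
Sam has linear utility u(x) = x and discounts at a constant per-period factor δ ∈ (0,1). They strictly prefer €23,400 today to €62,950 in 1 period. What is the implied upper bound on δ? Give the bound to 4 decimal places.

Under u(x) = x this choice says 23400 > δ·62950.
Dividing through by 62950 gives δ < 0.37172.

δ < 0.3717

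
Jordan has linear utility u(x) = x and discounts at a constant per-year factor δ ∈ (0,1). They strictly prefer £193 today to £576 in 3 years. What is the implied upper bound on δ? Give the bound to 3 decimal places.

Under u(x) = x this choice says 193 > δ^3·576.
Dividing by 576: δ^3 < 0.33507. Both sides are positive, so the cube root keeps the direction.
δ < 0.33507^(1/3) = 0.695.

δ < 0.695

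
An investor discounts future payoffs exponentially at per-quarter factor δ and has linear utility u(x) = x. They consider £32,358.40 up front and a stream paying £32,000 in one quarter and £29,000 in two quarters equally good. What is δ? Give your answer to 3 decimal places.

δ ≈ 0.640

Present value of the stream is 32000·δ + 29000·δ². Indifference gives 32000δ + 29000δ² = 32358.40.
Rearranged: 29000δ² + 32000δ − 32358.40 = 0.
δ = (−32000 + √(32000² + 4·29000·32358.40)) / (2·29000) = (−32000 + √4777574400.00) / 58000 ≈ 0.640.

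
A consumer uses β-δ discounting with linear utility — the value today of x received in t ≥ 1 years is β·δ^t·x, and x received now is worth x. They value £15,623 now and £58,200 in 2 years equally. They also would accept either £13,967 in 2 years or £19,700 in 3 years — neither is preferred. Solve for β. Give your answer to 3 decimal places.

β ≈ 0.534

From the later pair, β·δ^2·13967 = β·δ^3·19700; dividing through, δ = 13967/19700 = 0.70898.
Substituting δ into 15623 = β·δ^2·58200: β = 15623/(29254.777) ≈ 0.534.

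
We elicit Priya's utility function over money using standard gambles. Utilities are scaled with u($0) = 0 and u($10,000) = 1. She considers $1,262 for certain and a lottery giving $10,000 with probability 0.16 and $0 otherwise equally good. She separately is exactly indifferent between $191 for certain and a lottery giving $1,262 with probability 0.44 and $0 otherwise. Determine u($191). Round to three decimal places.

0.070

First, u($1,262) = 0.16·u($10,000) + 0.84·u($0) = 0.16.
Chaining: u($191) = 0.44·0.16 + 0.56·0.00 = 0.0704.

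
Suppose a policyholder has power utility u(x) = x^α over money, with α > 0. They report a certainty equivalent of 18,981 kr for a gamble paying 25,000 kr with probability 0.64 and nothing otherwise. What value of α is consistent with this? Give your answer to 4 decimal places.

The lottery's expected utility is 0.64·u(25000) + 0.36·u(0) = 0.64·25000^α (since u(0) = 0 for α > 0).
Equating: 18981^α = 0.64·25000^α, i.e. 0.7592^α = 0.64.
Taking logs: α·ln(18981/25000) = ln(0.64), so α = -0.4462871 / -0.2754373 ≈ 1.6203.

α ≈ 1.6203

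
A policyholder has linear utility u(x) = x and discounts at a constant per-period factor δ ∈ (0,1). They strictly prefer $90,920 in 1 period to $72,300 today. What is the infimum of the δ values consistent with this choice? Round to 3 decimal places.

δ > 0.795

Under u(x) = x this choice says 72300 < δ·90920.
Dividing through by 90920 gives δ > 0.79520.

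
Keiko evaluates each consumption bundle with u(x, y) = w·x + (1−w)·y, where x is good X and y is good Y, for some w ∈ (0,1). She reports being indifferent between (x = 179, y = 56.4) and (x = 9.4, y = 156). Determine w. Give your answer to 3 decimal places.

w = 0.370

Equating utilities: w·179 + (1−w)·56.4 = w·9.4 + (1−w)·156.
w·(179−9.4) = (1−w)·(156−56.4), i.e. w·169.6 = (1−w)·99.6.
The marginal rate of substitution is 99.6/169.6, so w = 99.6/(169.6+99.6) = 0.370.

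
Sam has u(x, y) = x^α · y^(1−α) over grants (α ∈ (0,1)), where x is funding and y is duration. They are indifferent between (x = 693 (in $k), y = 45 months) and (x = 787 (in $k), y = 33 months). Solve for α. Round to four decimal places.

Set the two utilities equal: 693^α·45^(1−α) = 787^α·33^(1−α).
(693/787)^α = (33/45)^(1−α); take logs: α·ln(693/787) = (1−α)·ln(33/45), i.e. α·-0.1271982 = (1−α)·-0.3101549.
With A = -0.1271982 and B = -0.3101549: α·A = (1−α)·B, so α = B/(A+B) = -0.3101549/-0.4373531 ≈ 0.7092.

α ≈ 0.7092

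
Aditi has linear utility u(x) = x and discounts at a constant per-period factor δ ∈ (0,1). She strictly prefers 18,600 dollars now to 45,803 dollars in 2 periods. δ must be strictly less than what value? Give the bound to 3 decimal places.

δ < 0.637

Comparing present values: 18600 > δ^2·45803.
Hence δ^2 < 18600/45803 = 0.40609, and x ↦ x^(1/2) is increasing on (0,∞).
δ < 0.40609^(1/2) = 0.637.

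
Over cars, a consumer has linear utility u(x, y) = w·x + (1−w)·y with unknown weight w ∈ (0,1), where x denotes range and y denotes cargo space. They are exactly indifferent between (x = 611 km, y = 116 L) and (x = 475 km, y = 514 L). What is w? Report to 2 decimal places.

w = 0.75

u(611,116) = u(475,514) means w·611 + (1−w)·116 = w·475 + (1−w)·514.
Rearranging, 136·w − 398·(1−w) = 0.
Hence w = 398/(136+398) = 398/534 = 0.75.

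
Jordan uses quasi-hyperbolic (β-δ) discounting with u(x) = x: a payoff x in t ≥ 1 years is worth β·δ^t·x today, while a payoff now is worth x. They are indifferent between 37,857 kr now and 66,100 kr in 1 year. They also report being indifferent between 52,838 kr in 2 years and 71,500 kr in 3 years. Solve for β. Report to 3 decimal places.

Both payoffs in the second observation are in the future, so β drops out: δ^2·52838 = δ^3·71500 ⇒ δ = 52838/71500 = 0.73899.
Substituting δ into 37857 = β·δ·66100: β = 37857/(48847.438) ≈ 0.775.

β ≈ 0.775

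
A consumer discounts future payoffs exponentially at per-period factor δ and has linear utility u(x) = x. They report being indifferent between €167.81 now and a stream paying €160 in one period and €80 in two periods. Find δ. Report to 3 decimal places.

Equating present values: 167.81 = 160δ + 80δ².
Rearranged: 80δ² + 160δ − 167.81 = 0.
By the quadratic formula (taking the positive root), δ = (−160 + √79299.20) / 160 ≈ 0.760.

δ ≈ 0.760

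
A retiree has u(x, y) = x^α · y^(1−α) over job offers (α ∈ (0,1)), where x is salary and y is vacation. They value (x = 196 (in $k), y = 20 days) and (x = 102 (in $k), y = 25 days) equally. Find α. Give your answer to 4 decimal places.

α ≈ 0.2546

The Cobb–Douglas utilities coincide, so 196^α·20^(1−α) = 102^α·25^(1−α).
Taking logs: α·ln 196 + (1−α)·ln 20 = α·ln 102 + (1−α)·ln 25, i.e. α·0.6531418 = (1−α)·0.2231436.
Thus α·(0.8762854) = 0.2231436, so α = 0.2231436/0.8762854 ≈ 0.2546.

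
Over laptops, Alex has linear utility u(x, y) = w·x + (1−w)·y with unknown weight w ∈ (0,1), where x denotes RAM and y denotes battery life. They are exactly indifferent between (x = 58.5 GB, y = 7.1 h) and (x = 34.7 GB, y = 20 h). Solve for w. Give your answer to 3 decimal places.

Equating utilities: w·58.5 + (1−w)·7.1 = w·34.7 + (1−w)·20.
Rearranging, 23.8·w − 12.9·(1−w) = 0.
So w/(1−w) = 12.9/23.8 = 0.5420, giving w = 12.9/(23.8+12.9) = 0.351.

w = 0.351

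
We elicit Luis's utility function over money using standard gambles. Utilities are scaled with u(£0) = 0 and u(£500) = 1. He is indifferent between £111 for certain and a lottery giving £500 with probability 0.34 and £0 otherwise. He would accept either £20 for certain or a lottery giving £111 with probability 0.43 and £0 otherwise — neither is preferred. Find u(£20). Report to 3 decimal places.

The first gamble pins u(£111): it must equal 0.34·1 + 0.66·0 = 0.34.
Then u(£20) = 0.43·u(£111) + 0.57·u(£0) = 0.43·0.34 + 0.57·0.00 = 0.1462.

0.146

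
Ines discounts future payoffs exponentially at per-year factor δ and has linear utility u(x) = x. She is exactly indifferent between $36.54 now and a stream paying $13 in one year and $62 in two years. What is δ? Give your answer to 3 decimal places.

δ ≈ 0.670

Equating present values: 36.54 = 13δ + 62δ².
Rearranged: 62δ² + 13δ − 36.54 = 0.
δ = (−13 + √(13² + 4·62·36.54)) / (2·62) = (−13 + √9230.92) / 124 ≈ 0.670.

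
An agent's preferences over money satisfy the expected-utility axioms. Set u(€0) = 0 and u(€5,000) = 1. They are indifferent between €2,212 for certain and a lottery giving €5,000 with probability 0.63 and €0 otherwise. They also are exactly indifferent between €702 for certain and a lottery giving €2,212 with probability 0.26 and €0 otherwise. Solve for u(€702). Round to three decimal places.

First, u(€2,212) = 0.63·u(€5,000) + 0.37·u(€0) = 0.63.
Chaining: u(€702) = 0.26·0.63 + 0.74·0.00 = 0.1638.

0.164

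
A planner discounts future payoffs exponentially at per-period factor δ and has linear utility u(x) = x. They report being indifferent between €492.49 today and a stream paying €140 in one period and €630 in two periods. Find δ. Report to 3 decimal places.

Present value of the stream is 140·δ + 630·δ². Indifference gives 140δ + 630δ² = 492.49.
That is, 630δ² + 140δ − 492.49 = 0, a quadratic in δ.
The positive root is δ = [−140 + √(140² + 4·630·492.49)] / (2·630) = (−140 + 1122.798)/1260 ≈ 0.780.

δ ≈ 0.780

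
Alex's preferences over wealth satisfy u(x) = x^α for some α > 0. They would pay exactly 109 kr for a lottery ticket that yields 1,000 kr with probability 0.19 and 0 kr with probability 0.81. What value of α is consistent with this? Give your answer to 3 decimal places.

EU(lottery) = 0.19·1000^α + 0.81·0 = 0.19·1000^α.
Equating: 109^α = 0.19·1000^α, i.e. 0.1090^α = 0.19.
Take logs: α = ln 0.19 / ln(109/1000) ≈ 0.74929.

α ≈ 0.749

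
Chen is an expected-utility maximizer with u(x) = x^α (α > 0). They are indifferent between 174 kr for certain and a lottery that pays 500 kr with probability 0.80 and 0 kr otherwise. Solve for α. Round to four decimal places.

α ≈ 0.2114

The lottery's expected utility is 0.80·u(500) + 0.20·u(0) = 0.80·500^α (since u(0) = 0 for α > 0).
Indifference: 174^α = 0.80·500^α, so (174/500)^α = 0.80.
Take logs: α = ln 0.80 / ln(174/500) ≈ 0.211400.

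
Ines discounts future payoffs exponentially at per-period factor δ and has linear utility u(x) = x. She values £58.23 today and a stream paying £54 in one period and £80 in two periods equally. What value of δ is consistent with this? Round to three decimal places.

δ ≈ 0.580

The stream is worth 54δ + 80δ² today, so 54δ + 80δ² = 58.23.
Rearranged: 80δ² + 54δ − 58.23 = 0.
By the quadratic formula (taking the positive root), δ = (−54 + √21549.60) / 160 ≈ 0.580.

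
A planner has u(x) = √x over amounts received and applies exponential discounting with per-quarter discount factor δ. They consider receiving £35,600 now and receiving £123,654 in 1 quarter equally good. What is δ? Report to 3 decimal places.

δ ≈ 0.537

The payoff in 1 quarter is discounted by δ, so u(35600) = δ·u(123654) and δ = u(35600)/u(123654).
Since u(x) = √x, δ = √(35600/123654) = 0.53656.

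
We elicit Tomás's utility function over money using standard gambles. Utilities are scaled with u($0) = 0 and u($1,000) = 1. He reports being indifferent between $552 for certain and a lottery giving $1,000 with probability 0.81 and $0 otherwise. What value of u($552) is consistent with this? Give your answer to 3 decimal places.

0.810

u($552) equals the lottery's expected utility: 0.81·1 + 0.19·0 = 0.81.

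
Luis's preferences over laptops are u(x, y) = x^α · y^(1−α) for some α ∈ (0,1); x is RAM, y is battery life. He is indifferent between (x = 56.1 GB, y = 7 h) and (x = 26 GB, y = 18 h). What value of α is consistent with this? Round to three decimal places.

Set the two utilities equal: 56.1^α·7^(1−α) = 26^α·18^(1−α).
Rearrange to (56.1/26)^α = (18/7)^(1−α) and take logs: α·0.769039 = (1−α)·0.944462.
With A = 0.769039 and B = 0.944462: α·A = (1−α)·B, so α = B/(A+B) = 0.944462/1.713501 ≈ 0.551.

α ≈ 0.551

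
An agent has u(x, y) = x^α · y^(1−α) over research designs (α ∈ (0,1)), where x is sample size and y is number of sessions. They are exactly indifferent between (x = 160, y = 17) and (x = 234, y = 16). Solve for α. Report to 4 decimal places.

The Cobb–Douglas utilities coincide, so 160^α·17^(1−α) = 234^α·16^(1−α).
(160/234)^α = (16/17)^(1−α); take logs: α·ln(160/234) = (1−α)·ln(16/17), i.e. α·-0.3801473 = (1−α)·-0.0606246.
So α/(1−α) = (-0.0606246)/(-0.3801473) = 0.1594766, and α = 0.1594766/1.1594766 ≈ 0.1375.

α ≈ 0.1375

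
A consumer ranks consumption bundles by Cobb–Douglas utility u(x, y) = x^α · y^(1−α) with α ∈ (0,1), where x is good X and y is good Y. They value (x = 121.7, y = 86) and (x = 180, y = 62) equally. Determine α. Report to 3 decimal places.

Indifference: 121.7^α · 86^(1−α) = 180^α · 62^(1−α).
Taking logs: α·ln 121.7 + (1−α)·ln 86 = α·ln 180 + (1−α)·ln 62, i.e. α·-0.391398 = (1−α)·-0.327213.
With A = -0.391398 and B = -0.327213: α·A = (1−α)·B, so α = B/(A+B) = -0.327213/-0.718611 ≈ 0.455.

α ≈ 0.455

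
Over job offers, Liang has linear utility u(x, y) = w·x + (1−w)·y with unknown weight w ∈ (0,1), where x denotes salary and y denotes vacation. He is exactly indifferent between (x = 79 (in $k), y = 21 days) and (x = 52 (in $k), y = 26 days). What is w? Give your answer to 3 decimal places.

u(79,21) = u(52,26) means w·79 + (1−w)·21 = w·52 + (1−w)·26.
w·(79−52) = (1−w)·(26−21), i.e. w·27 = (1−w)·5.
So w/(1−w) = 5/27 = 0.1852, giving w = 5/(27+5) = 0.156.

w = 0.156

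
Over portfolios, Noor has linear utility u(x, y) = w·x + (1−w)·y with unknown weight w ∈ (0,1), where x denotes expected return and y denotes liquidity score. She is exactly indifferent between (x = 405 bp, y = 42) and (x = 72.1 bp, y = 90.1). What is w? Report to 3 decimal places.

Indifference: w·405 + (1−w)·42 = w·72.1 + (1−w)·90.1.
Rearranging, 332.9·w − 48.1·(1−w) = 0.
Hence w = 48.1/(332.9+48.1) = 48.1/381 = 0.126.

w = 0.126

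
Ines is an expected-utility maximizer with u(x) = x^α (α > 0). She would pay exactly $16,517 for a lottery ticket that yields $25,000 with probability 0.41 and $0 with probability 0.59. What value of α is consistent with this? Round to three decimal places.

The lottery's expected utility is 0.41·u(25000) + 0.59·u(0) = 0.41·25000^α (since u(0) = 0 for α > 0).
Setting u(16517) equal to that: 16517^α = 0.41·25000^α ⇒ (16517/25000)^α = 0.41.
Take logs: α = ln 0.41 / ln(16517/25000) ≈ 2.15110.

α ≈ 2.151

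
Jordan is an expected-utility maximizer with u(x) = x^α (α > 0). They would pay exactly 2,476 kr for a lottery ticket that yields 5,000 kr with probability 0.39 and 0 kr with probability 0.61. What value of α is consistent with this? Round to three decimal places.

α ≈ 1.340

EU(lottery) = 0.39·5000^α + 0.61·0 = 0.39·5000^α.
Indifference: 2476^α = 0.39·5000^α, so (2476/5000)^α = 0.39.
α = ln(0.39) / ln(2476/5000) = -0.941609/-0.702794 ≈ 1.340.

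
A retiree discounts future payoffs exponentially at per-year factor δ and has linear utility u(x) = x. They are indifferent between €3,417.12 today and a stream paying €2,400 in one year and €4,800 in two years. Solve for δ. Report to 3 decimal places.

δ ≈ 0.630

Present value of the stream is 2400·δ + 4800·δ². Indifference gives 2400δ + 4800δ² = 3417.12.
That is, 4800δ² + 2400δ − 3417.12 = 0, a quadratic in δ.
By the quadratic formula (taking the positive root), δ = (−2400 + √71368704.00) / 9600 ≈ 0.630.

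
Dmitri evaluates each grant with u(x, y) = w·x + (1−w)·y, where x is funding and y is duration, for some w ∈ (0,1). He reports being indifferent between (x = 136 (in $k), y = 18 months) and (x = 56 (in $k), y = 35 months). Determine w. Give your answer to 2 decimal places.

w = 0.18

Indifference: w·136 + (1−w)·18 = w·56 + (1−w)·35.
w·(136−56) = (1−w)·(35−18), i.e. w·80 = (1−w)·17.
So w/(1−w) = 17/80 = 0.2125, giving w = 17/(80+17) = 0.18.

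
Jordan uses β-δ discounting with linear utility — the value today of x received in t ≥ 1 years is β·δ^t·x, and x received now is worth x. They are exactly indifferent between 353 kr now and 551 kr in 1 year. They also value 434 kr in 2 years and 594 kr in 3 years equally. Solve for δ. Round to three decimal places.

Both payoffs in the second observation are in the future, so β drops out: δ^2·434 = δ^3·594 ⇒ δ = 434/594 = 0.73064.

δ ≈ 0.731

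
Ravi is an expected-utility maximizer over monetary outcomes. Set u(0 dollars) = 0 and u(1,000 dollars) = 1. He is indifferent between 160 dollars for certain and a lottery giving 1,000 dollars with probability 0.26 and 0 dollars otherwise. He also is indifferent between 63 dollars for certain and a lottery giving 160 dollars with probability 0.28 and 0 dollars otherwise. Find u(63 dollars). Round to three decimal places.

0.073

First, u(160 dollars) = 0.26·u(1,000 dollars) + 0.74·u(0 dollars) = 0.26.
Then u(63 dollars) = 0.28·u(160 dollars) + 0.72·u(0 dollars) = 0.28·0.26 + 0.72·0.00 = 0.0728.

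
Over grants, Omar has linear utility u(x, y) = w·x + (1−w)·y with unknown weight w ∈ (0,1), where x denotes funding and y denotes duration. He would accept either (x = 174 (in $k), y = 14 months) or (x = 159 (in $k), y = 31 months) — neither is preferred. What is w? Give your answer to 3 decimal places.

Indifference: w·174 + (1−w)·14 = w·159 + (1−w)·31.
w·(174−159) = (1−w)·(31−14), i.e. w·15 = (1−w)·17.
So w/(1−w) = 17/15 = 1.1333, giving w = 17/(15+17) = 0.531.

w = 0.531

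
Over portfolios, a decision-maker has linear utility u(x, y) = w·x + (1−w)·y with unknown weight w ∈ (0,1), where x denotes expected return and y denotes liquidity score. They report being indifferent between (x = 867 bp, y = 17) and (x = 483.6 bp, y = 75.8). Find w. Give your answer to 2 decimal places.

w = 0.13

Indifference: w·867 + (1−w)·17 = w·483.6 + (1−w)·75.8.
Collecting terms: w·383.4 = (1−w)·58.8.
So w/(1−w) = 58.8/383.4 = 0.1534, giving w = 58.8/(383.4+58.8) = 0.13.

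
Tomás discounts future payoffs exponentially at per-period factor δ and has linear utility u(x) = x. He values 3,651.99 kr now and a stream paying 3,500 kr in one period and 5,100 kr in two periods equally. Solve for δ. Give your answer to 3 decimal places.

δ ≈ 0.570

Equating present values: 3651.99 = 3500δ + 5100δ².
Rearranged: 5100δ² + 3500δ − 3651.99 = 0.
The positive root is δ = [−3500 + √(3500² + 4·5100·3651.99)] / (2·5100) = (−3500 + 9314.000)/10200 ≈ 0.570.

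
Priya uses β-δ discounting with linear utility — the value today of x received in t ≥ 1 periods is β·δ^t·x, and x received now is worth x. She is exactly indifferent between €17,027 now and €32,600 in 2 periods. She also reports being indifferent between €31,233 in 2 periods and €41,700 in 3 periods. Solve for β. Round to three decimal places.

From the later pair, β·δ^2·31233 = β·δ^3·41700; dividing through, δ = 31233/41700 = 0.74899.
Now use the now-vs-future pair: 17027 = β·δ^2·32600 gives β = 17027/(0.56099·32600) ≈ 0.931.

β ≈ 0.931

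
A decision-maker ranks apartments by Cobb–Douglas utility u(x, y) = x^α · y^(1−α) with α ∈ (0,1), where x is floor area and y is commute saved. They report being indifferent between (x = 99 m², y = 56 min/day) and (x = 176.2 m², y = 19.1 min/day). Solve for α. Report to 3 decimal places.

α ≈ 0.651

Indifference: 99^α · 56^(1−α) = 176.2^α · 19.1^(1−α).
(99/176.2)^α = (19.1/56)^(1−α); take logs: α·ln(99/176.2) = (1−α)·ln(19.1/56), i.e. α·-0.576500 = (1−α)·-1.075663.
Thus α·(-1.652163) = -1.075663, so α = -1.075663/-1.652163 ≈ 0.651.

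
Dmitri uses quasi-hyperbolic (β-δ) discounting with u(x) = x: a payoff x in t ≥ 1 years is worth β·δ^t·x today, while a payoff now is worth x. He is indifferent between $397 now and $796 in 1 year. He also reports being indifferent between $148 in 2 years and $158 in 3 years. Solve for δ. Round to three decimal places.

Both payoffs in the second observation are in the future, so β drops out: δ^2·148 = δ^3·158 ⇒ δ = 148/158 = 0.93671.

δ ≈ 0.937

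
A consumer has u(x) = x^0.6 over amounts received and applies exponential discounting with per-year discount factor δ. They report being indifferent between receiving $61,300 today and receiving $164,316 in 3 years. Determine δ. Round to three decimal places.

δ ≈ 0.821

Indifference means u(61300) = δ^3 · u(164316), so δ^3 = u(61300)/u(164316).
Since u(x) = x^0.6, δ^3 = (61300/164316)^0.6 = 0.37306^0.6 = 0.55344.
Hence δ = (0.55344)^(1/3) = 0.82102.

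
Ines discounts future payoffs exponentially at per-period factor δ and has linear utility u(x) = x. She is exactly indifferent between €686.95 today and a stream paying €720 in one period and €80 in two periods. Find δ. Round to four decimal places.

Equating present values: 686.95 = 720δ + 80δ².
Rearranged: 80δ² + 720δ − 686.95 = 0.
By the quadratic formula (taking the positive root), δ = (−720 + √738224.00) / 160 ≈ 0.8700.

δ ≈ 0.8700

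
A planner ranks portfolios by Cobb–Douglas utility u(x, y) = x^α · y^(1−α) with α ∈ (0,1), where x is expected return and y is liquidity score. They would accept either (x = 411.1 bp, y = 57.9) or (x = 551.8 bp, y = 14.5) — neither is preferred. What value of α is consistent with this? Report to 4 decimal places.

α ≈ 0.8247

Indifference: 411.1^α · 57.9^(1−α) = 551.8^α · 14.5^(1−α).
(411.1/551.8)^α = (14.5/57.9)^(1−α); take logs: α·ln(411.1/551.8) = (1−α)·ln(14.5/57.9), i.e. α·-0.2943492 = (1−α)·-1.3845687.
With A = -0.2943492 and B = -1.3845687: α·A = (1−α)·B, so α = B/(A+B) = -1.3845687/-1.6789179 ≈ 0.8247.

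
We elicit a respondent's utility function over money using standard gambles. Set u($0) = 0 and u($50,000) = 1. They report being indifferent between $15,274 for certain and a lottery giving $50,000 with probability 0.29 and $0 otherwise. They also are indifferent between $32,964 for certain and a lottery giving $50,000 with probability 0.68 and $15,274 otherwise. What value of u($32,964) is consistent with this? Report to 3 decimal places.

The first gamble pins u($15,274): it must equal 0.29·1 + 0.71·0 = 0.29.
Chaining: u($32,964) = 0.68·1.00 + 0.32·0.29 = 0.7728.

0.773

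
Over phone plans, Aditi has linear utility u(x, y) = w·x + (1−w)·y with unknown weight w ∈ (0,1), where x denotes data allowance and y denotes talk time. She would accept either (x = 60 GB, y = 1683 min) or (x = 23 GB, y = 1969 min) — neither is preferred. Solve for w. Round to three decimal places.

Equating utilities: w·60 + (1−w)·1683 = w·23 + (1−w)·1969.
w·(60−23) = (1−w)·(1969−1683), i.e. w·37 = (1−w)·286.
The marginal rate of substitution is 286/37, so w = 286/(37+286) = 0.885.

w = 0.885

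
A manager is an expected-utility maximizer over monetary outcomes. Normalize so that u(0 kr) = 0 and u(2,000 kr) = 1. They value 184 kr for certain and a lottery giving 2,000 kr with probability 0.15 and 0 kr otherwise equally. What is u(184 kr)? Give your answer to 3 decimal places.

By the standard-gamble method, u(184 kr) is just the indifference probability on the best outcome: 0.15.

0.150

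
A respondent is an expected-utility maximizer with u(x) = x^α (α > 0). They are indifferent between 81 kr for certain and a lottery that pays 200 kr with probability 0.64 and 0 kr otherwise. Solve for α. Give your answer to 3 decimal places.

α ≈ 0.494

Since u(0) = 0, the lottery's EU is 0.64·200^α.
Indifference: 81^α = 0.64·200^α, so (81/200)^α = 0.64.
α = ln(0.64) / ln(81/200) = -0.446287/-0.903868 ≈ 0.494.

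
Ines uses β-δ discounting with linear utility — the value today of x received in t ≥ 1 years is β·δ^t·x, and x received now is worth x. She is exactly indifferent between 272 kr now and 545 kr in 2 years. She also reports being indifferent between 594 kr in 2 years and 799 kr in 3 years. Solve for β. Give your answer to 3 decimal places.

β ≈ 0.903

From the later pair, β·δ^2·594 = β·δ^3·799; dividing through, δ = 594/799 = 0.74343.
Substituting δ into 272 = β·δ^2·545: β = 272/(301.214) ≈ 0.903.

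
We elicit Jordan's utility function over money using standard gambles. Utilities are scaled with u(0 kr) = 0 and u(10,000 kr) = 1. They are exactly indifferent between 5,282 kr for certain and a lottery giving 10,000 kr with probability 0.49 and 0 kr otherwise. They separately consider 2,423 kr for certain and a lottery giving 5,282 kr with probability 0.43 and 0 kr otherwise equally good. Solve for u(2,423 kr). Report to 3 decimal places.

0.211

From the first indifference, u(5,282 kr) = 0.49·u(10,000 kr) + 0.51·u(0 kr) = 0.49·1 + 0.51·0 = 0.49.
The second indifference gives u(2,423 kr) = 0.43·u(5,282 kr) + 0.57·u(0 kr) = 0.43·0.49 + 0.57·0.00 = 0.2107.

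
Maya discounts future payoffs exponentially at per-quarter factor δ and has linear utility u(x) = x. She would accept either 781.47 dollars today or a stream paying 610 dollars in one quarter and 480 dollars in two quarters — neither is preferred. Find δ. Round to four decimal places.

Present value of the stream is 610·δ + 480·δ². Indifference gives 610δ + 480δ² = 781.47.
That is, 480δ² + 610δ − 781.47 = 0, a quadratic in δ.
δ = (−610 + √(610² + 4·480·781.47)) / (2·480) = (−610 + √1872522.40) / 960 ≈ 0.7900.

δ ≈ 0.7900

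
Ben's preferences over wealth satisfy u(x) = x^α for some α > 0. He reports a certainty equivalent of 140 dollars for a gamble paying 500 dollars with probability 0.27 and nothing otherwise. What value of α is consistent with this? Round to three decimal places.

α ≈ 1.029

Since u(0) = 0, the lottery's EU is 0.27·500^α.
Indifference: 140^α = 0.27·500^α, so (140/500)^α = 0.27.
Take logs: α = ln 0.27 / ln(140/500) ≈ 1.02857.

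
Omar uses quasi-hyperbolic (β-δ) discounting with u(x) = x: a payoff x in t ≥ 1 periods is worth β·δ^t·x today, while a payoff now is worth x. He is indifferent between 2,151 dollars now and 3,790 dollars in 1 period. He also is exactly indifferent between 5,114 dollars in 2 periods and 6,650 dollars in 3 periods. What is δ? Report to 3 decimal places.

Both payoffs in the second observation are in the future, so β drops out: δ^2·5114 = δ^3·6650 ⇒ δ = 5114/6650 = 0.76902.

δ ≈ 0.769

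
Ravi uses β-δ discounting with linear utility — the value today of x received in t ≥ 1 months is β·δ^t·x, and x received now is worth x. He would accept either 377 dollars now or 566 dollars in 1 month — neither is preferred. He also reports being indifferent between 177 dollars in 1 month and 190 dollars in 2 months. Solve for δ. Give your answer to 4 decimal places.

From the later pair, β·δ^1·177 = β·δ^2·190; dividing through, δ = 177/190 = 0.93158.

δ ≈ 0.9316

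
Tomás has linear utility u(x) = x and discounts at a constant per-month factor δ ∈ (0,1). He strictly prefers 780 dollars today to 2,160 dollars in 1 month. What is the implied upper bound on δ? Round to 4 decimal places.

δ < 0.3611

The preference means 780 > δ·2160.
So δ < 780/2160 = 0.36111.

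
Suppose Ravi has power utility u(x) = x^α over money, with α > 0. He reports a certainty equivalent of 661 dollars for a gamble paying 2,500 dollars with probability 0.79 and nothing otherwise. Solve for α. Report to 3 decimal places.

α ≈ 0.177

EU(lottery) = 0.79·2500^α + 0.21·0 = 0.79·2500^α.
Indifference: 661^α = 0.79·2500^α, so (661/2500)^α = 0.79.
Taking logs: α·ln(661/2500) = ln(0.79), so α = -0.235722 / -1.330292 ≈ 0.177.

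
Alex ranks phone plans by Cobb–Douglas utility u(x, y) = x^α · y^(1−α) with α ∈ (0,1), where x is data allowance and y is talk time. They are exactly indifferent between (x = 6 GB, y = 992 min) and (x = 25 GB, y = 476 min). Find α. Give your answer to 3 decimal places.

α ≈ 0.340

The Cobb–Douglas utilities coincide, so 6^α·992^(1−α) = 25^α·476^(1−α).
(6/25)^α = (476/992)^(1−α); take logs: α·ln(6/25) = (1−α)·ln(476/992), i.e. α·-1.427116 = (1−α)·-0.734305.
With A = -1.427116 and B = -0.734305: α·A = (1−α)·B, so α = B/(A+B) = -0.734305/-2.161421 ≈ 0.340.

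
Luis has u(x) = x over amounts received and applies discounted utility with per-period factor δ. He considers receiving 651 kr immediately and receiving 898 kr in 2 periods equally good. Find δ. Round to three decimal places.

δ ≈ 0.851

Equating discounted utilities: u(651) = δ^2·u(898) ⇒ δ^2 = u(651)/u(898).
With u(x) = x: δ^2 = 651/898 = 0.72494.
Taking the square root: δ = 0.72494^(1/2) ≈ 0.851.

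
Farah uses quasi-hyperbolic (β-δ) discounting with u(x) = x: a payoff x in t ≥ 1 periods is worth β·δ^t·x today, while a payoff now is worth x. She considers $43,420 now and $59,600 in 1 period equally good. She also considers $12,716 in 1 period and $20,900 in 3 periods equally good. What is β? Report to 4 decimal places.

β ≈ 0.9340

The second indifference involves only future payoffs, so β cancels: β·δ^1·12716 = β·δ^3·20900, giving δ^2 = 12716/20900 = 0.60842, so δ = 0.78001.
Substituting δ into 43420 = β·δ·59600: β = 43420/(46488.804) ≈ 0.9340.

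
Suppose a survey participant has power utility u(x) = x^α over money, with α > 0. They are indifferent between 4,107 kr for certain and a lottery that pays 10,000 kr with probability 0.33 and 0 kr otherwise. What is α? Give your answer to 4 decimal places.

α ≈ 1.2458

EU(lottery) = 0.33·10000^α + 0.67·0 = 0.33·10000^α.
Indifference: 4107^α = 0.33·10000^α, so (4107/10000)^α = 0.33.
Take logs: α = ln 0.33 / ln(4107/10000) ≈ 1.245839.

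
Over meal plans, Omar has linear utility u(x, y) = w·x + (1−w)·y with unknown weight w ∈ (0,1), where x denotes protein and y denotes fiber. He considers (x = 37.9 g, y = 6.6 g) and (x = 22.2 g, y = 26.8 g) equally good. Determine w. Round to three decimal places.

w = 0.563

Indifference: w·37.9 + (1−w)·6.6 = w·22.2 + (1−w)·26.8.
w·(37.9−22.2) = (1−w)·(26.8−6.6), i.e. w·15.7 = (1−w)·20.2.
The marginal rate of substitution is 20.2/15.7, so w = 20.2/(15.7+20.2) = 0.563.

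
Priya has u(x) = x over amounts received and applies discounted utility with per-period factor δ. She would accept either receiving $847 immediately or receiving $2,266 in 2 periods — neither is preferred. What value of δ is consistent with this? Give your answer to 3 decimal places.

δ ≈ 0.611

The payoff in 2 periods is discounted by δ^2, so u(847) = δ^2·u(2266) and δ^2 = u(847)/u(2266).
With u(x) = x: δ^2 = 847/2266 = 0.37379.
Taking the square root: δ = 0.37379^(1/2) ≈ 0.611.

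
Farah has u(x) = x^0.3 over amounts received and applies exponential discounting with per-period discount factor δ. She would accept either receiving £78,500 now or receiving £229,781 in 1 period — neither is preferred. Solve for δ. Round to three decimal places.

The payoff in 1 period is discounted by δ, so u(78500) = δ·u(229781) and δ = u(78500)/u(229781).
With u(x) = x^0.3: δ = 78500^0.3/229781^0.3 = (78500/229781)^0.3 = 0.72455.

δ ≈ 0.725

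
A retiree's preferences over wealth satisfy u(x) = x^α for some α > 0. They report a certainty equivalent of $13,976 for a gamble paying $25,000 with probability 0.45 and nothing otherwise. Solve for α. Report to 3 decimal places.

The lottery's expected utility is 0.45·u(25000) + 0.55·u(0) = 0.45·25000^α (since u(0) = 0 for α > 0).
Setting u(13976) equal to that: 13976^α = 0.45·25000^α ⇒ (13976/25000)^α = 0.45.
Take logs: α = ln 0.45 / ln(13976/25000) ≈ 1.37311.

α ≈ 1.373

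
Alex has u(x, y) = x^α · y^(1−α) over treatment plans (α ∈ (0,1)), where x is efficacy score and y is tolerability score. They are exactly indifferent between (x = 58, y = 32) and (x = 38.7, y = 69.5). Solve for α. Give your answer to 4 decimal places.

α ≈ 0.6572

Set the two utilities equal: 58^α·32^(1−α) = 38.7^α·69.5^(1−α).
Rearrange to (58/38.7)^α = (69.5/32)^(1−α) and take logs: α·0.4046034 = (1−α)·0.7755908.
Thus α·(1.1801942) = 0.7755908, so α = 0.7755908/1.1801942 ≈ 0.6572.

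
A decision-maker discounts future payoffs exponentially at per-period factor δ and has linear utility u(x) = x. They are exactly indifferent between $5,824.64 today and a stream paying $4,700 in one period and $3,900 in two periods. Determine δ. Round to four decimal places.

δ ≈ 0.7600

Equating present values: 5824.64 = 4700δ + 3900δ².
Rearranged: 3900δ² + 4700δ − 5824.64 = 0.
By the quadratic formula (taking the positive root), δ = (−4700 + √112954384.00) / 7800 ≈ 0.7600.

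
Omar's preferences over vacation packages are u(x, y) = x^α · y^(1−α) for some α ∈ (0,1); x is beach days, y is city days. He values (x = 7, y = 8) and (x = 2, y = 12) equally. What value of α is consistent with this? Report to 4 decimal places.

Set the two utilities equal: 7^α·8^(1−α) = 2^α·12^(1−α).
Rearrange to (7/2)^α = (12/8)^(1−α) and take logs: α·1.2527630 = (1−α)·0.4054651.
With A = 1.2527630 and B = 0.4054651: α·A = (1−α)·B, so α = B/(A+B) = 0.4054651/1.6582281 ≈ 0.2445.

α ≈ 0.2445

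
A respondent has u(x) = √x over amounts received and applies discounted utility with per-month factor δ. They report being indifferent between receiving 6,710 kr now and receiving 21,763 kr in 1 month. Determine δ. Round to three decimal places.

δ ≈ 0.555

The payoff in 1 month is discounted by δ, so u(6710) = δ·u(21763) and δ = u(6710)/u(21763).
Since u(x) = √x, δ = √(6710/21763) = 0.55527.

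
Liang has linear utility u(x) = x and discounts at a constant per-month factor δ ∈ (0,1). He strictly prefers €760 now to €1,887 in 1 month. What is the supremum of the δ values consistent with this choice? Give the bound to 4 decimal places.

δ < 0.4028

The preference means 760 > δ·1887.
Dividing through by 1887 gives δ < 0.40276.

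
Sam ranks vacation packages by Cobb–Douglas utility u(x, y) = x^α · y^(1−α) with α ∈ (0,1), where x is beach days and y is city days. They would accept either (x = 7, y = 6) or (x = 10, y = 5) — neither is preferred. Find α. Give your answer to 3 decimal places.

Set the two utilities equal: 7^α·6^(1−α) = 10^α·5^(1−α).
Rearrange to (7/10)^α = (5/6)^(1−α) and take logs: α·-0.356675 = (1−α)·-0.182322.
So α/(1−α) = (-0.182322)/(-0.356675) = 0.511171, and α = 0.511171/1.511171 ≈ 0.338.

α ≈ 0.338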